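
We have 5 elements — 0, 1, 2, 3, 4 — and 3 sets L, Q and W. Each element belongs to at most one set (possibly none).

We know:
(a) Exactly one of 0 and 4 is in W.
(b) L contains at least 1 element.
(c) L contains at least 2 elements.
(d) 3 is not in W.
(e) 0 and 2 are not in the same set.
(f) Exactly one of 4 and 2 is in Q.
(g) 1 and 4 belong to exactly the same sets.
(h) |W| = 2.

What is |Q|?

1

From (d): 3 ∉ W.
Suppose 0 ∉ L: no assignment then satisfies all the clues, so 0 ∈ L.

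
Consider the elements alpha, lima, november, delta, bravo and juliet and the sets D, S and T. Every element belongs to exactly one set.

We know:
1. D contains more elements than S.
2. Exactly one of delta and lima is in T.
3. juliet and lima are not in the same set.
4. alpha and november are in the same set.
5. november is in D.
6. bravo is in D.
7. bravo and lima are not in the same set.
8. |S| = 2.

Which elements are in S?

S = {delta, juliet}

From (5): november ∈ D.
From (6): bravo ∈ D.
(4): alpha matches november: alpha ∈ D.
(7): lima ∉ D.
Suppose lima ∈ S: no assignment then satisfies all the clues, so lima ∉ S.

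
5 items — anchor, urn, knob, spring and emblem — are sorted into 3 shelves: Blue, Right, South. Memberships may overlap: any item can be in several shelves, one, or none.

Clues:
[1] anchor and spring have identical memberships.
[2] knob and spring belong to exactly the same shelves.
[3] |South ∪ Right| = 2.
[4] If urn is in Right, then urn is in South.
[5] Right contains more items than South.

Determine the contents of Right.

Right = {emblem, urn}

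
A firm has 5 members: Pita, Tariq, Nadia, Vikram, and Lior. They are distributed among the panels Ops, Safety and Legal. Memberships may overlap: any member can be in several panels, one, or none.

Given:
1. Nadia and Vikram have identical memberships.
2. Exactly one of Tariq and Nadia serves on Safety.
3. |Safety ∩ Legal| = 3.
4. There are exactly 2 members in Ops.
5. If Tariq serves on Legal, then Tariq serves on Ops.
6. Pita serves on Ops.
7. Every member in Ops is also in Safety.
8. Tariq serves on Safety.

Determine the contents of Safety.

From (6): Pita ∈ Ops.
From (8): Tariq ∈ Safety.
(2) (exactly one): Nadia ∉ Safety.
(7) with Pita ∈ Ops: Pita ∈ Safety.
(7) contrapositive: Nadia ∉ Ops.
(1): Vikram matches Nadia: Vikram ∉ Ops.
(1): Vikram matches Nadia: Vikram ∉ Safety.
Suppose Lior ∉ Safety: no assignment then satisfies all the clues, so Lior ∈ Safety.

Safety = {Lior, Pita, Tariq}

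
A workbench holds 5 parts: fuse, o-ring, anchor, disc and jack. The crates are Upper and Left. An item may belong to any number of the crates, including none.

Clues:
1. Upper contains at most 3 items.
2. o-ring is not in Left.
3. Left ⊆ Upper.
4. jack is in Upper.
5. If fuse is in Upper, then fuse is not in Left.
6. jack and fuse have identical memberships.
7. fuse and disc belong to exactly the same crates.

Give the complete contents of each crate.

Upper = {disc, fuse, jack}; Left = {}

From (2): o-ring ∉ Left.
From (4): jack ∈ Upper.
(6): fuse matches jack: fuse ∈ Upper.
(7): disc matches fuse: disc ∈ Upper.
(1): Upper already has 3, so the rest are out.
(3) contrapositive: anchor ∉ Left.
(5): fuse ∉ Left.
(6): jack matches fuse: jack ∉ Left.
(7): disc matches fuse: disc ∉ Left.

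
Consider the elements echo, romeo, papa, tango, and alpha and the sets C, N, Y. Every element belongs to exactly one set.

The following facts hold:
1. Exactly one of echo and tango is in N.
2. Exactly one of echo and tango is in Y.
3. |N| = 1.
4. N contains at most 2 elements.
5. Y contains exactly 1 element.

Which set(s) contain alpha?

alpha: C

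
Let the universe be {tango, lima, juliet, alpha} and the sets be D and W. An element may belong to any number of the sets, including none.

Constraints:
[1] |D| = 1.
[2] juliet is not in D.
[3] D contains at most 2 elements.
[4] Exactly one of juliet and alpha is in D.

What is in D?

From (2): juliet ∉ D.
(4) (exactly one): alpha ∈ D.
(1): D already has 1, so the rest are out.

D = {alpha}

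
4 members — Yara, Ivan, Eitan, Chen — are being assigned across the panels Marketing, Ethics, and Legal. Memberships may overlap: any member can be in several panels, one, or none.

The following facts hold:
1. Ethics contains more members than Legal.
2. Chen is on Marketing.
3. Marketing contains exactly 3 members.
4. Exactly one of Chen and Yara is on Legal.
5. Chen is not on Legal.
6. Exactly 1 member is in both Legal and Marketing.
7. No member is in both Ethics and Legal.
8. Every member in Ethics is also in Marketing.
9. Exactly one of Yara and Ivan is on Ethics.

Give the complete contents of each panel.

Marketing = {Chen, Ivan, Yara}; Ethics = {Chen, Ivan}; Legal = {Yara}

From (2): Chen ∈ Marketing.
From (5): Chen ∉ Legal.
(4) (exactly one): Yara ∈ Legal.
(7) (disjoint): Yara ∉ Ethics.
(9) (exactly one): Ivan ∈ Ethics.
(7) (disjoint): Ivan ∉ Legal.
(8) with Ivan ∈ Ethics: Ivan ∈ Marketing.
Suppose Yara ∉ Marketing: no assignment then satisfies all the clues, so Yara ∈ Marketing.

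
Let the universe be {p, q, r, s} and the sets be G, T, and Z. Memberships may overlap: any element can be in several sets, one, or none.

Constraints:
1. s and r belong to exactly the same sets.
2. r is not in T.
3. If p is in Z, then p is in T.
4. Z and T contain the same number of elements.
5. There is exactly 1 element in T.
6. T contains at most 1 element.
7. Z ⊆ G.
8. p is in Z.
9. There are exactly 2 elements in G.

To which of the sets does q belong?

q: G

From (2): r ∉ T.
From (8): p ∈ Z.
(1): s matches r: s ∉ T.
(3): p ∈ T.
(5): T already has 1, so the rest are out.
(7) with p ∈ Z: p ∈ G.
Suppose q ∉ G: no assignment then satisfies all the clues, so q ∈ G.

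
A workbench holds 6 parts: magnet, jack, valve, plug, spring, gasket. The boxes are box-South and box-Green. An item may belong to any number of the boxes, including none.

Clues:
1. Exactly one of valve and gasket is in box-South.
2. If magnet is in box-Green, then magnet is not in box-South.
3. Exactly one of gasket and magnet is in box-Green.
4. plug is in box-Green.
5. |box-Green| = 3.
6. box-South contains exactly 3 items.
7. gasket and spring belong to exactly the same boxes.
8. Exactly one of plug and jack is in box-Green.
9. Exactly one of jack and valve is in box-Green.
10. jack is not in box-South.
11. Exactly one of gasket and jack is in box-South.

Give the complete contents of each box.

From (4): plug ∈ box-Green.
From (10): jack ∉ box-South.
(8) (exactly one): jack ∉ box-Green.
(9) (exactly one): valve ∈ box-Green.
(11) (exactly one): gasket ∈ box-South.
(1) (exactly one): valve ∉ box-South.
(7): spring matches gasket: spring ∈ box-South.
Suppose magnet ∈ box-South: no assignment then satisfies all the clues, so magnet ∉ box-South.

box-South = {gasket, plug, spring}; box-Green = {magnet, plug, valve}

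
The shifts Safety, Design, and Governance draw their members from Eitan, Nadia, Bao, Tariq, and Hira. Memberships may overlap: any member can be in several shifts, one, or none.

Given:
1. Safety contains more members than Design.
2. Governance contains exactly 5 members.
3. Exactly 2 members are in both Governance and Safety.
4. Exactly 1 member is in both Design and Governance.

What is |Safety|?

2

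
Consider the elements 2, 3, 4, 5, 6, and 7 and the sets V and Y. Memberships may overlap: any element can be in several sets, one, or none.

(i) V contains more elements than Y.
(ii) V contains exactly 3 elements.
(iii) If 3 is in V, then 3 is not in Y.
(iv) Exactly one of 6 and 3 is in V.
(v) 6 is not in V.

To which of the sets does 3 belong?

3: V

From (v): 6 ∉ V.
(iv) (exactly one): 3 ∈ V.
(iii): 3 ∉ Y.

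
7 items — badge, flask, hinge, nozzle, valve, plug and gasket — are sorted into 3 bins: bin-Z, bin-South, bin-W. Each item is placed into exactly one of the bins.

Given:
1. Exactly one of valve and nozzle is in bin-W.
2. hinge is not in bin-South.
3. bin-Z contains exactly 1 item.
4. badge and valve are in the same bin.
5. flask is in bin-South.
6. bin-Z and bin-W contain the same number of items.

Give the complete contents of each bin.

bin-Z = {hinge}; bin-South = {badge, flask, gasket, plug, valve}; bin-W = {nozzle}

From (2): hinge ∉ bin-South.
From (5): flask ∈ bin-South.
Suppose badge ∈ bin-Z: no assignment then satisfies all the clues, so badge ∉ bin-Z.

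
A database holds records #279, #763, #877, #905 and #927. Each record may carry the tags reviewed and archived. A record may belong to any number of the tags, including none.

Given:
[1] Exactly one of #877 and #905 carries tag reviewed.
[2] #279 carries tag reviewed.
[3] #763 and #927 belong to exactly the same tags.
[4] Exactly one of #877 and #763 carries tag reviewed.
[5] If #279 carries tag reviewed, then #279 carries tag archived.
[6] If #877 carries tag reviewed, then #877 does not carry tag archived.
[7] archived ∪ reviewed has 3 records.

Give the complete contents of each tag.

reviewed = {#279, #877}; archived = {#279, #905}

From (2): #279 ∈ reviewed.
(5): #279 ∈ archived.
Suppose #763 ∈ reviewed: no assignment then satisfies all the clues, so #763 ∉ reviewed.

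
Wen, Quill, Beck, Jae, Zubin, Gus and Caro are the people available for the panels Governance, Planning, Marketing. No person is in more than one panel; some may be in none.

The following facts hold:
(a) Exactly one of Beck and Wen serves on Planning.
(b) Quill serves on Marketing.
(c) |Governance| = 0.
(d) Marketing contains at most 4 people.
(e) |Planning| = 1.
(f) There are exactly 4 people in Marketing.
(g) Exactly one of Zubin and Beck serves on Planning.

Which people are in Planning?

Planning = {Beck}

From (b): Quill ∈ Marketing.
(c): Governance already has 0, so the rest are out.
Suppose Wen ∈ Planning: no assignment then satisfies all the clues, so Wen ∉ Planning.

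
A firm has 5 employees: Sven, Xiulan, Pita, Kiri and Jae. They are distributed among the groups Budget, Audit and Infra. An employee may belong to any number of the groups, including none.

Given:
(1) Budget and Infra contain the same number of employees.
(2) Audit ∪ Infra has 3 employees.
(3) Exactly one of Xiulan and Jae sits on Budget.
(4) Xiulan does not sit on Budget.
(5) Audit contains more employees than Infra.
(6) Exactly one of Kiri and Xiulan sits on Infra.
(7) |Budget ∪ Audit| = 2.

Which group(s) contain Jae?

From (4): Xiulan ∉ Budget.
(3) (exactly one): Jae ∈ Budget.
Suppose Jae ∉ Audit: no assignment then satisfies all the clues, so Jae ∈ Audit.

Jae: Audit, Budget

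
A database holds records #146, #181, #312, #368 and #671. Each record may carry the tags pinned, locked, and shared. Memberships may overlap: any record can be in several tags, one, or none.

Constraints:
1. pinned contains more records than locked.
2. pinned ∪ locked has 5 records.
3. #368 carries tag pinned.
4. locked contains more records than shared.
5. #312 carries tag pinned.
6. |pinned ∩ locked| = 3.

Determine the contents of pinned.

pinned = {#146, #181, #312, #368, #671}

From (3): #368 ∈ pinned.
From (5): #312 ∈ pinned.
Suppose #146 ∉ pinned: no assignment then satisfies all the clues, so #146 ∈ pinned.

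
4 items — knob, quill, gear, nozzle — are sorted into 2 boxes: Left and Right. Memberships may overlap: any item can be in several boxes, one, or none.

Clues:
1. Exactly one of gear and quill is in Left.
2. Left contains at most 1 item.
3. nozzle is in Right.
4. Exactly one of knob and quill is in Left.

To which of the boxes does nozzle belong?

nozzle: Right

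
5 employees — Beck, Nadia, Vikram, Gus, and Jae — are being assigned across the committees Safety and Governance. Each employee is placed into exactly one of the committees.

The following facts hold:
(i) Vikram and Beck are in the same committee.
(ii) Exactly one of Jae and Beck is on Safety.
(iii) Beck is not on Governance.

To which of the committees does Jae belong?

From (iii): Beck ∉ Governance.
(i): Vikram matches Beck: Vikram ∉ Governance.
Only one committee left: Beck ∈ Safety.
Only one committee left: Vikram ∈ Safety.
(ii) (exactly one): Jae ∉ Safety.
Only one committee left: Jae ∈ Governance.

Jae: Governance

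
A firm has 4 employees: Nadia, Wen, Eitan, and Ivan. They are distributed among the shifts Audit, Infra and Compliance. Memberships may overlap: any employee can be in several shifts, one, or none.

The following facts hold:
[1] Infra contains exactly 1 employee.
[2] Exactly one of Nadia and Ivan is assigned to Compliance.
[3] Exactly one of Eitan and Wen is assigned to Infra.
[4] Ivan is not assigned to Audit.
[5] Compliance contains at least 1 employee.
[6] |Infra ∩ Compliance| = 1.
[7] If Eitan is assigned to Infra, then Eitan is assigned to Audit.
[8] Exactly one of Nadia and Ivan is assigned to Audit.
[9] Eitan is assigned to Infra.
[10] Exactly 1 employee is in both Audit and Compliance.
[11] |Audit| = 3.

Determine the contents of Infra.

Infra = {Eitan}

From (4): Ivan ∉ Audit.
From (9): Eitan ∈ Infra.
(1): Infra already has 1, so the rest are out.
(7): Eitan ∈ Audit.
(8) (exactly one): Nadia ∈ Audit.
(11): only 3 candidates remain for Audit, so all are in.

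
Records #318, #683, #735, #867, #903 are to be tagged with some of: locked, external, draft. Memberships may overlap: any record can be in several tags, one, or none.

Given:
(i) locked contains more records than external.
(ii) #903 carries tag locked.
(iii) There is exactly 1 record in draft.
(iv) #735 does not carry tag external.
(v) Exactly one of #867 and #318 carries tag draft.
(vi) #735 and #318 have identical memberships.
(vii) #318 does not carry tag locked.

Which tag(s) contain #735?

From (ii): #903 ∈ locked.
From (iv): #735 ∉ external.
From (vii): #318 ∉ locked.
(vi): #735 matches #318: #735 ∉ locked.
(vi): #318 matches #735: #318 ∉ external.
Suppose #735 ∈ draft: no assignment then satisfies all the clues, so #735 ∉ draft.

#735: none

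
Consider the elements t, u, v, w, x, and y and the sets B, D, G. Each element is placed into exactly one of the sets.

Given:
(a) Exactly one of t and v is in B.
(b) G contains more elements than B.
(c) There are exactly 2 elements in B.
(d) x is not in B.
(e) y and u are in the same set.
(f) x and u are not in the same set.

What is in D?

D = {x}

From (d): x ∉ B.
Suppose t ∈ D: no assignment then satisfies all the clues, so t ∉ D.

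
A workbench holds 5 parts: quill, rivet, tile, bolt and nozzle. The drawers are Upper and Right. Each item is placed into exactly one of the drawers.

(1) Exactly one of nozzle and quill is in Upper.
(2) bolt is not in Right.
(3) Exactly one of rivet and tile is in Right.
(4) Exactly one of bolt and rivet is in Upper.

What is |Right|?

From (2): bolt ∉ Right.
Only one drawer left: bolt ∈ Upper.
(4) (exactly one): rivet ∉ Upper.
Only one drawer left: rivet ∈ Right.
(3) (exactly one): tile ∉ Right.
Only one drawer left: tile ∈ Upper.

2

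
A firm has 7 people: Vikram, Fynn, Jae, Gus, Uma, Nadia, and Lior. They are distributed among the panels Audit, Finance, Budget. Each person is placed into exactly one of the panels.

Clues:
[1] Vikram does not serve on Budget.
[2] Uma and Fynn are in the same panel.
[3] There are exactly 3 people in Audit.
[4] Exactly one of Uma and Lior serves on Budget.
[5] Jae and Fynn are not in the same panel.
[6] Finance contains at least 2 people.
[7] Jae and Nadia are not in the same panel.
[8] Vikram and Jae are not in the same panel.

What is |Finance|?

2

From (1): Vikram ∉ Budget.
Suppose Gus ∈ Budget: no assignment then satisfies all the clues, so Gus ∉ Budget.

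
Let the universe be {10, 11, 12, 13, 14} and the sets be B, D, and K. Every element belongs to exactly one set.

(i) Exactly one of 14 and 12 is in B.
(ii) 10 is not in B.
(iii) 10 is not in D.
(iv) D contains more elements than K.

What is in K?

K = {10}

From (ii): 10 ∉ B.
From (iii): 10 ∉ D.
Only one set left: 10 ∈ K.
Suppose 11 ∈ K: no assignment then satisfies all the clues, so 11 ∉ K.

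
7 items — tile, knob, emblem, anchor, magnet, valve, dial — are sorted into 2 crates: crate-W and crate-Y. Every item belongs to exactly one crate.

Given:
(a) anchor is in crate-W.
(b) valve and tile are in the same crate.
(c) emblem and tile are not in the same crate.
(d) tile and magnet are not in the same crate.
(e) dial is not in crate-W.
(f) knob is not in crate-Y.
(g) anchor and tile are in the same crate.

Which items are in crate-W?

From (a): anchor ∈ crate-W.
From (e): dial ∉ crate-W.
From (f): knob ∉ crate-Y.
(g): tile matches anchor: tile ∈ crate-W.
Only one crate left: knob ∈ crate-W.
Only one crate left: dial ∈ crate-Y.
(b): valve matches tile: valve ∈ crate-W.
(c): emblem ∉ crate-W.
(d): magnet ∉ crate-W.
Only one crate left: emblem ∈ crate-Y.
Only one crate left: magnet ∈ crate-Y.

crate-W = {anchor, knob, tile, valve}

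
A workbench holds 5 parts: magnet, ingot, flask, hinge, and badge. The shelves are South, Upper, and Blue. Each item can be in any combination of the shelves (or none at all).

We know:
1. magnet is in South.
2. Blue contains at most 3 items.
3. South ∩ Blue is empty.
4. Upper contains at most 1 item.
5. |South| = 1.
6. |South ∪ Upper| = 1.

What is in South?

From (1): magnet ∈ South.
(3) (disjoint): magnet ∉ Blue.
(5): South already has 1, so the rest are out.

South = {magnet}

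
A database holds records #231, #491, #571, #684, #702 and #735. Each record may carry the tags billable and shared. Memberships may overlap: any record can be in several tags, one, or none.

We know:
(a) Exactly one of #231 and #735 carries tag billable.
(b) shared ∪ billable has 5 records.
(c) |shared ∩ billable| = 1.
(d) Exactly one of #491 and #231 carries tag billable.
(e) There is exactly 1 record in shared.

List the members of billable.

billable = {#491, #571, #684, #702, #735}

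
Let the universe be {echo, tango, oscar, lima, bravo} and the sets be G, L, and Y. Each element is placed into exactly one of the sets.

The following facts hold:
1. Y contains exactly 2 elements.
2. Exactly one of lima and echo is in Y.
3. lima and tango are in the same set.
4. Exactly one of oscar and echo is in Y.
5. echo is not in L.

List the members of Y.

Y = {bravo, echo}

From (5): echo ∉ L.
Suppose echo ∉ Y: no assignment then satisfies all the clues, so echo ∈ Y.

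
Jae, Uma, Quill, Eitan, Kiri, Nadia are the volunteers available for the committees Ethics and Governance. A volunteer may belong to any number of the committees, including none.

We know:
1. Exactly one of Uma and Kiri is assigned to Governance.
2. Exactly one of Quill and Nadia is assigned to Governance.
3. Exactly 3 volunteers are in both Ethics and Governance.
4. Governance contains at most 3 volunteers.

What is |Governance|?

3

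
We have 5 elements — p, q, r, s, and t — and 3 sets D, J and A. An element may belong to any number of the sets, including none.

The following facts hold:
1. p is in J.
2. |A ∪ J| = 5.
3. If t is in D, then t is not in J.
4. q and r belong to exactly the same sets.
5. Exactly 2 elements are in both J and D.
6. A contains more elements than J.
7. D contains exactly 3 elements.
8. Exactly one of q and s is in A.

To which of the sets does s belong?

s: D, J

From (1): p ∈ J.
Suppose s ∉ D: no assignment then satisfies all the clues, so s ∈ D.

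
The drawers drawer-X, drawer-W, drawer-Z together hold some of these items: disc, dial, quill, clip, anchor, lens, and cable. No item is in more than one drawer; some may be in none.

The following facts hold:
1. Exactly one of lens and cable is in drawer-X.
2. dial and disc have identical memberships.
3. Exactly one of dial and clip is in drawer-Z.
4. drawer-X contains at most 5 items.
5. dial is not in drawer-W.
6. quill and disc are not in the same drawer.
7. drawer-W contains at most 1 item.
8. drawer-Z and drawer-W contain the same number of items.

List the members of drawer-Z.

drawer-Z = {clip}

From (5): dial ∉ drawer-W.
(2): disc matches dial: disc ∉ drawer-W.
Suppose disc ∈ drawer-Z: no assignment then satisfies all the clues, so disc ∉ drawer-Z.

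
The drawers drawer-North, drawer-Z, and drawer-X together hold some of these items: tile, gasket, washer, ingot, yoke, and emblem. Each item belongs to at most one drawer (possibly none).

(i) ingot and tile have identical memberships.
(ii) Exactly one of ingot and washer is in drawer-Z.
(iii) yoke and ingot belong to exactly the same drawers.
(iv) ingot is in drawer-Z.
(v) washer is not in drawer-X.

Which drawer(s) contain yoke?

yoke: drawer-Z

From (iv): ingot ∈ drawer-Z.
From (v): washer ∉ drawer-X.
(i): tile matches ingot: tile ∉ drawer-North.
(i): tile matches ingot: tile ∈ drawer-Z.
(ii) (exactly one): washer ∉ drawer-Z.
(iii): yoke matches ingot: yoke ∉ drawer-North.
(iii): yoke matches ingot: yoke ∈ drawer-Z.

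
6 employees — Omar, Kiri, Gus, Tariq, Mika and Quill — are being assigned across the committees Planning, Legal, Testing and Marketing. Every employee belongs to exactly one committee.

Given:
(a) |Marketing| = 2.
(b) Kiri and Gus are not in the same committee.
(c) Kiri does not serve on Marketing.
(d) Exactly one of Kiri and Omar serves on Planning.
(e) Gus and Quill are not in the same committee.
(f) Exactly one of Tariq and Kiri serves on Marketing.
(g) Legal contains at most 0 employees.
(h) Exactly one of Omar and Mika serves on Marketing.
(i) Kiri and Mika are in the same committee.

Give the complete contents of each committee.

Planning = {Kiri, Mika, Quill}; Legal = {}; Testing = {Gus}; Marketing = {Omar, Tariq}

From (c): Kiri ∉ Marketing.
(f) (exactly one): Tariq ∈ Marketing.
(g): Legal already has 0, so the rest are out.
(i): Mika matches Kiri: Mika ∉ Marketing.
(h) (exactly one): Omar ∈ Marketing.
(a): Marketing already has 2, so the rest are out.
(d) (exactly one): Kiri ∈ Planning.
(i): Mika matches Kiri: Mika ∈ Planning.
(b): Gus ∉ Planning.
Only one committee left: Gus ∈ Testing.
(e): Quill ∉ Testing.
Only one committee left: Quill ∈ Planning.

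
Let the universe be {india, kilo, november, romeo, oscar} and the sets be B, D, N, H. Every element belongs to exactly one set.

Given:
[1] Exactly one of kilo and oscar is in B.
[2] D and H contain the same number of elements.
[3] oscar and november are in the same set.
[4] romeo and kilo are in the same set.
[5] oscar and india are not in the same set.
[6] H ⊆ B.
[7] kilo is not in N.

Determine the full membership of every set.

B = {india, kilo, romeo}; D = {}; N = {november, oscar}; H = {}

From (7): kilo ∉ N.
(4): romeo matches kilo: romeo ∉ N.
Suppose india ∉ B: no assignment then satisfies all the clues, so india ∈ B.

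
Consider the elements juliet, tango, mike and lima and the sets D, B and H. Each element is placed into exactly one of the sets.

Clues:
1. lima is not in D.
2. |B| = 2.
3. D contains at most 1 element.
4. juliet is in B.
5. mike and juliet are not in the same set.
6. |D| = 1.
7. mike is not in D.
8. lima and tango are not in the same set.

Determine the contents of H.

From (1): lima ∉ D.
From (4): juliet ∈ B.
From (7): mike ∉ D.
(5): mike ∉ B.
(6): only 1 candidates remain for D, so all are in.
Only one set left: mike ∈ H.
(2): only 2 candidates remain for B, so all are in.

H = {mike}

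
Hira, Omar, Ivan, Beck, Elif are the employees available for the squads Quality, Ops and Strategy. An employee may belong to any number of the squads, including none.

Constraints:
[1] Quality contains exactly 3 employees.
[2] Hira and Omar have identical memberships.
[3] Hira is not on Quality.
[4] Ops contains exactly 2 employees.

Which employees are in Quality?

Quality = {Beck, Elif, Ivan}

From (3): Hira ∉ Quality.
(2): Omar matches Hira: Omar ∉ Quality.
(1): only 3 candidates remain for Quality, so all are in.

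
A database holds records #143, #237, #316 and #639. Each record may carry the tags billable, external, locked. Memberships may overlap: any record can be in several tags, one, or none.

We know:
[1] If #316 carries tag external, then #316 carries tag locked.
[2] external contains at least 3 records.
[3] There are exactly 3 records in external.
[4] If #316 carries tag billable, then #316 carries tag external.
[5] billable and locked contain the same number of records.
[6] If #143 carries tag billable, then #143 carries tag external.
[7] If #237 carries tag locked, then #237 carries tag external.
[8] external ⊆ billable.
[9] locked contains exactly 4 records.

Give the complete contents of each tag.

billable = {#143, #237, #316, #639}; external = {#143, #237, #316}; locked = {#143, #237, #316, #639}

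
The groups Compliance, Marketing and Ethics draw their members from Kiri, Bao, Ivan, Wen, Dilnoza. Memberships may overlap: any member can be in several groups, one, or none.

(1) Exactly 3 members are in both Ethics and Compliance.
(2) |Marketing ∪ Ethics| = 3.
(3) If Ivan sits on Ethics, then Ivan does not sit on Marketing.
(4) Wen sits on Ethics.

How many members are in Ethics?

From (4): Wen ∈ Ethics.
Suppose Ivan ∈ Marketing: no assignment then satisfies all the clues, so Ivan ∉ Marketing.

3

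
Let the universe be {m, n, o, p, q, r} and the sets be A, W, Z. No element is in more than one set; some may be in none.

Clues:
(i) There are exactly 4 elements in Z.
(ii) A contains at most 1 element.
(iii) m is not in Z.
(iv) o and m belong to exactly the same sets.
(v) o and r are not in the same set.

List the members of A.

A = {}

From (iii): m ∉ Z.
(iv): o matches m: o ∉ Z.
(i): only 4 candidates remain for Z, so all are in.
Suppose m ∈ A: no assignment then satisfies all the clues, so m ∉ A.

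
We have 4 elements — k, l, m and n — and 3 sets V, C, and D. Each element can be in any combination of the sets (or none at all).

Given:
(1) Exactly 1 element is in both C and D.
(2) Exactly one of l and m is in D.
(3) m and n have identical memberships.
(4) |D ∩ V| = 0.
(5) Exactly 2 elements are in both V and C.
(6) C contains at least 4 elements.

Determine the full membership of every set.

V = {m, n}; C = {k, l, m, n}; D = {l}

(6): only 4 candidates remain for C, so all are in.
Suppose k ∈ V: no assignment then satisfies all the clues, so k ∉ V.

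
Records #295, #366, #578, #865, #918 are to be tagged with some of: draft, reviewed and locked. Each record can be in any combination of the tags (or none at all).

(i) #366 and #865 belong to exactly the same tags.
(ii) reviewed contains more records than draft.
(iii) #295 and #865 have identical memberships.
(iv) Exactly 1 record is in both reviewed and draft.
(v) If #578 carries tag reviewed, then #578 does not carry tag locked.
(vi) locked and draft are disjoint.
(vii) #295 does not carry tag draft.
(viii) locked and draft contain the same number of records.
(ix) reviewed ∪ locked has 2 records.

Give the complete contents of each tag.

draft = {#578}; reviewed = {#578, #918}; locked = {#918}

From (vii): #295 ∉ draft.
(iii): #865 matches #295: #865 ∉ draft.
(i): #366 matches #865: #366 ∉ draft.
Suppose #295 ∈ reviewed: no assignment then satisfies all the clues, so #295 ∉ reviewed.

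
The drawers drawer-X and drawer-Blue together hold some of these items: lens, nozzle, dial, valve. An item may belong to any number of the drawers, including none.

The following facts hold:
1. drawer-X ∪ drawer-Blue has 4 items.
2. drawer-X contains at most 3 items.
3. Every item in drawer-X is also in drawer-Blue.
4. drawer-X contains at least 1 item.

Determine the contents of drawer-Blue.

drawer-Blue = {dial, lens, nozzle, valve}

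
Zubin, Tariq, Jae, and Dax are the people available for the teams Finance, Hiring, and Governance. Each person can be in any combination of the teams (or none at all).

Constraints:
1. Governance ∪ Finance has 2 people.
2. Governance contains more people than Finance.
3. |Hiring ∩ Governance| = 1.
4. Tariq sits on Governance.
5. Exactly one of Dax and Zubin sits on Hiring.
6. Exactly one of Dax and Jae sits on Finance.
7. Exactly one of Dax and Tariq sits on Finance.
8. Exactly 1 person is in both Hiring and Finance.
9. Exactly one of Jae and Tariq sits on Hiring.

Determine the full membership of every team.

From (4): Tariq ∈ Governance.
Suppose Zubin ∈ Finance: no assignment then satisfies all the clues, so Zubin ∉ Finance.

Finance = {Dax}; Hiring = {Dax, Jae}; Governance = {Dax, Tariq}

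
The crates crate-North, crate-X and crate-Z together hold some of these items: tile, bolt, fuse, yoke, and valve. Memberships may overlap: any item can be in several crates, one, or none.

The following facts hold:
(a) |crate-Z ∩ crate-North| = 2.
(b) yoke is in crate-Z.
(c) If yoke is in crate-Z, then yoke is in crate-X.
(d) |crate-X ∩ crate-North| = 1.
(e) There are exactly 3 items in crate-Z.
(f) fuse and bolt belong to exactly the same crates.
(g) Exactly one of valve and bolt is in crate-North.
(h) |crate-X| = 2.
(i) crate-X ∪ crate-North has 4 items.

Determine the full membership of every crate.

crate-North = {bolt, fuse, tile}; crate-X = {tile, yoke}; crate-Z = {bolt, fuse, yoke}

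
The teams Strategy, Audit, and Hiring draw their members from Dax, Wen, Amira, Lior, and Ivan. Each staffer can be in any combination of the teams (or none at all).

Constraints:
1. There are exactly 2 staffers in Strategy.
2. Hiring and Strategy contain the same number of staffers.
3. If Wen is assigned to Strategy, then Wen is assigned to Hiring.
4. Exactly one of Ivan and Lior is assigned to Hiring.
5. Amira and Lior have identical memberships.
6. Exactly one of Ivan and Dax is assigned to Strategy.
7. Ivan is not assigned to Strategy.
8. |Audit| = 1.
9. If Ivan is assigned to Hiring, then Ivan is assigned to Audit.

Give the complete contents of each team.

Strategy = {Dax, Wen}; Audit = {Ivan}; Hiring = {Ivan, Wen}

From (7): Ivan ∉ Strategy.
(6) (exactly one): Dax ∈ Strategy.
Suppose Dax ∈ Audit: no assignment then satisfies all the clues, so Dax ∉ Audit.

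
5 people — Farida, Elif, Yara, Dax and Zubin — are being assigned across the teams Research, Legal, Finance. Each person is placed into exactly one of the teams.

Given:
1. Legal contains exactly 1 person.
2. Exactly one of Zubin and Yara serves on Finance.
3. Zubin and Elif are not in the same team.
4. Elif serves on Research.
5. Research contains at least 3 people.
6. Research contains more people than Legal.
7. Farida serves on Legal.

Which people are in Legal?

Legal = {Farida}

From (4): Elif ∈ Research.
From (7): Farida ∈ Legal.
(1): Legal already has 1, so the rest are out.
(3): Zubin ∉ Research.
(5): only 3 candidates remain for Research, so all are in.
Only one team left: Zubin ∈ Finance.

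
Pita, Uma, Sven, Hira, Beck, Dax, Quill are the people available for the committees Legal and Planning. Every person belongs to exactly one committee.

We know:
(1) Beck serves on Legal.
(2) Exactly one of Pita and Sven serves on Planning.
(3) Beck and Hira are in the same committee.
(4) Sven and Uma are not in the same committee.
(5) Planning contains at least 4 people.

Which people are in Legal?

Legal = {Beck, Hira, Sven}

From (1): Beck ∈ Legal.
(3): Hira matches Beck: Hira ∈ Legal.
Suppose Pita ∈ Legal: no assignment then satisfies all the clues, so Pita ∉ Legal.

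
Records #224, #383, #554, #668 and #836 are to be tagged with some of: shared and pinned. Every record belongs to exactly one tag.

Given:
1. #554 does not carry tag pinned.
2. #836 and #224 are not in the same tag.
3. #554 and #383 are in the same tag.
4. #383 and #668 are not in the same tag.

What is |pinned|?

2

From (1): #554 ∉ pinned.
(3): #383 matches #554: #383 ∉ pinned.
Only one tag left: #383 ∈ shared.
Only one tag left: #554 ∈ shared.
(4): #668 ∉ shared.
Only one tag left: #668 ∈ pinned.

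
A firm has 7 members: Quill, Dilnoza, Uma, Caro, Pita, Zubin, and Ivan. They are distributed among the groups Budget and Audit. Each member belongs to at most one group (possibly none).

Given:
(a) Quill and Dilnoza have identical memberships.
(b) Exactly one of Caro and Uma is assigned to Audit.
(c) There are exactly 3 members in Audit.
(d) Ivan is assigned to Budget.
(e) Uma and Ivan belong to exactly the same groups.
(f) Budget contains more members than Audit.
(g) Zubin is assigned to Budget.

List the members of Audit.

Audit = {Caro, Dilnoza, Quill}

From (d): Ivan ∈ Budget.
From (g): Zubin ∈ Budget.
(e): Uma matches Ivan: Uma ∈ Budget.
(b) (exactly one): Caro ∈ Audit.
Suppose Quill ∉ Audit: no assignment then satisfies all the clues, so Quill ∈ Audit.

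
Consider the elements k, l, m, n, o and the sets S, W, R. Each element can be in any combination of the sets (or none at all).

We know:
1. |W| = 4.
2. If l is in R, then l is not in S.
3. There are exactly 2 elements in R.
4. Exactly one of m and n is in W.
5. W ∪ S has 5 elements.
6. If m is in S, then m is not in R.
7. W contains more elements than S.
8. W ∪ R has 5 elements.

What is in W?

W = {k, l, m, o}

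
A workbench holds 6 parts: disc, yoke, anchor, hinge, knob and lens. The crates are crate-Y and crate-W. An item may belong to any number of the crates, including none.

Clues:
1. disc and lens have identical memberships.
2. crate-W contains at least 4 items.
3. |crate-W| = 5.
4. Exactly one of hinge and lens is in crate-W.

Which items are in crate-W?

crate-W = {anchor, disc, knob, lens, yoke}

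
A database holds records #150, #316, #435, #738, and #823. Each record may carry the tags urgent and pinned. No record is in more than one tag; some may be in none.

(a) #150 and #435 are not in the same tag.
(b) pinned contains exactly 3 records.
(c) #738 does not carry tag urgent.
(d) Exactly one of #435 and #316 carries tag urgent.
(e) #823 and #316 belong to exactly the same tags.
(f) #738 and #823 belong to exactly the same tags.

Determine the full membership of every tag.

urgent = {#435}; pinned = {#316, #738, #823}

From (c): #738 ∉ urgent.
(f): #823 matches #738: #823 ∉ urgent.
(e): #316 matches #823: #316 ∉ urgent.
(d) (exactly one): #435 ∈ urgent.
(a): #150 ∉ urgent.
Suppose #150 ∈ pinned: no assignment then satisfies all the clues, so #150 ∉ pinned.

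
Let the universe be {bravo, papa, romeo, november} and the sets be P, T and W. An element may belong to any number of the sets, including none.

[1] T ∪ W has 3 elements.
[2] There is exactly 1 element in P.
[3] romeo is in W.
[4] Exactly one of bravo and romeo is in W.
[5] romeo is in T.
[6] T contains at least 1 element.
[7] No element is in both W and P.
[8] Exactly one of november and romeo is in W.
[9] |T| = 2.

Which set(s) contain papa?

papa: W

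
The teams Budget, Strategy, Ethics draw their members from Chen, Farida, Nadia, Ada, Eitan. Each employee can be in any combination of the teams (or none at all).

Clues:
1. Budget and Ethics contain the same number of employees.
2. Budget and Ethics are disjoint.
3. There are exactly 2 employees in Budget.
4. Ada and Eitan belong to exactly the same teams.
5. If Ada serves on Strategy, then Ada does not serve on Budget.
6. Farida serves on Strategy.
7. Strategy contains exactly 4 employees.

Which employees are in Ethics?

Ethics = {Ada, Eitan}

From (6): Farida ∈ Strategy.
Suppose Chen ∈ Ethics: no assignment then satisfies all the clues, so Chen ∉ Ethics.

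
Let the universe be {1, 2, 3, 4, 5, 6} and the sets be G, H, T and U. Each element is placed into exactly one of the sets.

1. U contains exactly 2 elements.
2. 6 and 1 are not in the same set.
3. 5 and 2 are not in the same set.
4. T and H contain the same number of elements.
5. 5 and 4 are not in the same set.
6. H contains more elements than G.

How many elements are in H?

2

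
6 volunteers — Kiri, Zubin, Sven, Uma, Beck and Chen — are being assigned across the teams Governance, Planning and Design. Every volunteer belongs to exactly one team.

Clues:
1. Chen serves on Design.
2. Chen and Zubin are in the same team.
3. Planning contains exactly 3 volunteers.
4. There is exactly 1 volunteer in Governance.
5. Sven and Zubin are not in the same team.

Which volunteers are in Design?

Design = {Chen, Zubin}

From (1): Chen ∈ Design.
(2): Zubin matches Chen: Zubin ∉ Governance.
(2): Zubin matches Chen: Zubin ∉ Planning.
(2): Zubin matches Chen: Zubin ∈ Design.
(5): Sven ∉ Design.
Suppose Kiri ∈ Design: no assignment then satisfies all the clues, so Kiri ∉ Design.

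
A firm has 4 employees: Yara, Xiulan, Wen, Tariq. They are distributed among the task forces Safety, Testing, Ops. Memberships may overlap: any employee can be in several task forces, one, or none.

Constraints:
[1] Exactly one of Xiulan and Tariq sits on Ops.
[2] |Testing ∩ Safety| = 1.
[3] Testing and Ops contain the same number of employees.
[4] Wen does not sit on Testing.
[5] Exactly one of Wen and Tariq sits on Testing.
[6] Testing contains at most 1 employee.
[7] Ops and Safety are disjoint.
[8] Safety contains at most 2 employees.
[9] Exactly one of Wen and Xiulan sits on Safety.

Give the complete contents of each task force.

Safety = {Tariq, Wen}; Testing = {Tariq}; Ops = {Xiulan}

From (4): Wen ∉ Testing.
(5) (exactly one): Tariq ∈ Testing.
(6): Testing already has 1, so the rest are out.
Suppose Yara ∈ Safety: no assignment then satisfies all the clues, so Yara ∉ Safety.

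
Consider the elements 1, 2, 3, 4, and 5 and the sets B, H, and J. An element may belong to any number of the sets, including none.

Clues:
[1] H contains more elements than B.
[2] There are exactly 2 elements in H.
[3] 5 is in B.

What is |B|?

1

From (3): 5 ∈ B.
Suppose 1 ∈ B: no assignment then satisfies all the clues, so 1 ∉ B.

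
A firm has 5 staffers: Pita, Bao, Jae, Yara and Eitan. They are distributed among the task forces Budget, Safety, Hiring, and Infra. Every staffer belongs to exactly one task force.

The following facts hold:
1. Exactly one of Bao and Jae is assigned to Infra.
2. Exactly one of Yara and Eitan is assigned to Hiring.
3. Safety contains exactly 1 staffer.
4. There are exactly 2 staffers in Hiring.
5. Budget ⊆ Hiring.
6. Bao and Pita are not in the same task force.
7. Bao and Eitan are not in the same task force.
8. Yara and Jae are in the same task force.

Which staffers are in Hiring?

Hiring = {Eitan, Pita}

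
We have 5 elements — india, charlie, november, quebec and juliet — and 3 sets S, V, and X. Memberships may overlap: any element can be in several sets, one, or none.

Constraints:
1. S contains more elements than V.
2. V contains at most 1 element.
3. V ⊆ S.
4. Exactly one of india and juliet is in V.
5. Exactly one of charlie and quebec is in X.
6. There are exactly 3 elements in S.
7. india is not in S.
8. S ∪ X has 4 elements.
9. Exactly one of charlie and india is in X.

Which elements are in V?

V = {juliet}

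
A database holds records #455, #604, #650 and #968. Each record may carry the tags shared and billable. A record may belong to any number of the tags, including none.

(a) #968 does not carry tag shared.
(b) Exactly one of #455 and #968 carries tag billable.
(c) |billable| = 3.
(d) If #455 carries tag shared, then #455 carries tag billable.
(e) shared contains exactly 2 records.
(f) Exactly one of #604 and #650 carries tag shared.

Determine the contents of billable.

billable = {#455, #604, #650}

From (a): #968 ∉ shared.
Suppose #455 ∉ billable: no assignment then satisfies all the clues, so #455 ∈ billable.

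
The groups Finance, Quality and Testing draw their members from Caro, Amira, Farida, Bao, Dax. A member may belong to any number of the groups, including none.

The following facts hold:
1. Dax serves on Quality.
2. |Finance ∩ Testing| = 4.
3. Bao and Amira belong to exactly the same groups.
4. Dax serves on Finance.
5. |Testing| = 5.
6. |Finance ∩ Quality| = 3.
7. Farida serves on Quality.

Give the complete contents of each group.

Finance = {Amira, Bao, Caro, Dax}; Quality = {Amira, Bao, Dax, Farida}; Testing = {Amira, Bao, Caro, Dax, Farida}

From (1): Dax ∈ Quality.
From (4): Dax ∈ Finance.
From (7): Farida ∈ Quality.
(5): only 5 candidates remain for Testing, so all are in.
Suppose Caro ∉ Finance: no assignment then satisfies all the clues, so Caro ∈ Finance.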